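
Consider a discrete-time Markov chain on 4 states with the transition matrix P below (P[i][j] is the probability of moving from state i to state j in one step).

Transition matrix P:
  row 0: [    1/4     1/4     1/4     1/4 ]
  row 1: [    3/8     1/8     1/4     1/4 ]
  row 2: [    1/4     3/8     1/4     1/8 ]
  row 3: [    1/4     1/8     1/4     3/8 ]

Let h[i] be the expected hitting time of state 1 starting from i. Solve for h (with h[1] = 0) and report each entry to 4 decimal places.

h = [4.0000, 0.0000, 3.4286, 4.5714]

First-step conditioning: h[1] = 0; for i ≠ 1, h[i] = 1 + Σ_k P[i][k]·h[k].
  h[0] = 1 + 1/4·h[0] + 1/4·h[2] + 1/4·h[3]
  h[2] = 1 + 1/4·h[0] + 1/4·h[2] + 1/8·h[3]
  h[3] = 1 + 1/4·h[0] + 1/4·h[2] + 3/8·h[3]
Solving the 3×3 linear system over states ≠ 1 gives exactly h = [4, 0, 24/7, 32/7] (h[1] = 0 is the target).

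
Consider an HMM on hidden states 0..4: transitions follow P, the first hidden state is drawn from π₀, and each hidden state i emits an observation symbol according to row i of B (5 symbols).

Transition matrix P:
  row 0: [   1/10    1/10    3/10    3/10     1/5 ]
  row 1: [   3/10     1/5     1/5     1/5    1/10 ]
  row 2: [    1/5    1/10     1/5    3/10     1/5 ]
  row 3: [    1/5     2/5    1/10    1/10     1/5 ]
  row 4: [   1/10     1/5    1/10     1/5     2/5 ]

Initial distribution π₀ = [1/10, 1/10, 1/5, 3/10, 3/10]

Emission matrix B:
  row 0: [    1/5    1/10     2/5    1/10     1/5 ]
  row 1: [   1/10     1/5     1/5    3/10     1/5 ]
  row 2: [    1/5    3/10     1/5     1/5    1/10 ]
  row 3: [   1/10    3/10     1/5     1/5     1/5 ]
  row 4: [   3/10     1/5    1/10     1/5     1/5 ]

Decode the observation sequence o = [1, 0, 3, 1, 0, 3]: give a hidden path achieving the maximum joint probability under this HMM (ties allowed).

path = [4, 4, 4, 4, 4, 4]

t=0: δ = [1.000e-02, 2.000e-02, 6.000e-02, 9.000e-02, 6.000e-02]  (obs o_0=1)
t=1: δ = [3.600e-03, 3.600e-03, 2.400e-03, 1.800e-03, 7.200e-03]  ψ = [3, 3, 2, 2, 4]  (obs o_1=0)
t=2: δ = [1.080e-04, 4.320e-04, 2.160e-04, 2.880e-04, 5.760e-04]  ψ = [1, 4, 0, 4, 4]  (obs o_2=3)
t=3: δ = [1.296e-05, 2.304e-05, 2.592e-05, 3.456e-05, 4.608e-05]  ψ = [1, 3, 1, 4, 4]  (obs o_3=1)
t=4: δ = [1.382e-06, 1.382e-06, 1.037e-06, 9.216e-07, 5.530e-06]  ψ = [1, 3, 2, 4, 4]  (obs o_4=0)
t=5: δ = [5.530e-08, 3.318e-07, 1.106e-07, 2.212e-07, 4.424e-07]  ψ = [4, 4, 4, 4, 4]  (obs o_5=3)
backtrack: best end state = 4; path = [4, 4, 4, 4, 4, 4]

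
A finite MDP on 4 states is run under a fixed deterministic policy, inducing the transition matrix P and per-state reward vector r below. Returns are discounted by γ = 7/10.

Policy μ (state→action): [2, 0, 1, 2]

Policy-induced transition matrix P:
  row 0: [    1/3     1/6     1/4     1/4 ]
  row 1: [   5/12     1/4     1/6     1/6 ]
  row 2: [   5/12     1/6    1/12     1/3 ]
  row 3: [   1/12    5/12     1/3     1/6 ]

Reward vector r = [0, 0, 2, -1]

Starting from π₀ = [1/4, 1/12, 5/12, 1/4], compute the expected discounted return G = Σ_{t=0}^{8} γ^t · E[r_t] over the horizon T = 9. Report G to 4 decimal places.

G = 0.9788

t=0: π = [0.2500, 0.0833, 0.4167, 0.2500], E[r] = 0.5833, γ^t·E[r] = 0.583333, running G = 0.583333
t=1: π = [0.3125, 0.2361, 0.1944, 0.2569], E[r] = 0.1319, γ^t·E[r] = 0.092361, running G = 0.675694
t=2: π = [0.3050, 0.2506, 0.2193, 0.2251], E[r] = 0.2135, γ^t·E[r] = 0.104635, running G = 0.780330
t=3: π = [0.3162, 0.2438, 0.2113, 0.2286], E[r] = 0.1940, γ^t·E[r] = 0.066546, running G = 0.846875
t=4: π = [0.3141, 0.2441, 0.2135, 0.2282], E[r] = 0.1988, γ^t·E[r] = 0.047729, running G = 0.894605
t=5: π = [0.3144, 0.2441, 0.2131, 0.2284], E[r] = 0.1978, γ^t·E[r] = 0.033236, running G = 0.927840
t=6: π = [0.3143, 0.2441, 0.2132, 0.2284], E[r] = 0.1980, γ^t·E[r] = 0.023292, running G = 0.951133
t=7: π = [0.3143, 0.2441, 0.2132, 0.2284], E[r] = 0.1979, γ^t·E[r] = 0.016300, running G = 0.967433
t=8: π = [0.3143, 0.2441, 0.2132, 0.2284], E[r] = 0.1979, γ^t·E[r] = 0.011411, running G = 0.978844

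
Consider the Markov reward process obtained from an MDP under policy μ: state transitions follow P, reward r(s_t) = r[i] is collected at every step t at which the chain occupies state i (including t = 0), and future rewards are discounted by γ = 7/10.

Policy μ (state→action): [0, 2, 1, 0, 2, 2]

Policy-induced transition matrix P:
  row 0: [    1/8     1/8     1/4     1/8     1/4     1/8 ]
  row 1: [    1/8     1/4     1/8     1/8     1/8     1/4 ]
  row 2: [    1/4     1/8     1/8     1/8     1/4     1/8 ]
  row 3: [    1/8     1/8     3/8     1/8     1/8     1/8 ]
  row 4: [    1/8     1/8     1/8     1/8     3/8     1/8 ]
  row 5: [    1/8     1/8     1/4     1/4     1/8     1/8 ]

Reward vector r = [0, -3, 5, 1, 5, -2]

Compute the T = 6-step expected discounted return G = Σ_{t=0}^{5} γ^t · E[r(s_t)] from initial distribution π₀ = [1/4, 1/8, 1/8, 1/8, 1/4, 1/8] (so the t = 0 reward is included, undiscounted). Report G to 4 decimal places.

G = 4.4222

t=0: π = [0.2500, 0.1250, 0.1250, 0.1250, 0.2500, 0.1250], E[r] = 1.3750, γ^t·E[r] = 1.375000, running G = 1.375000
t=1: π = [0.1406, 0.1406, 0.2031, 0.1406, 0.2344, 0.1406], E[r] = 1.6250, γ^t·E[r] = 1.137500, running G = 2.512500
t=2: π = [0.1504, 0.1426, 0.1953, 0.1426, 0.2266, 0.1426], E[r] = 1.5391, γ^t·E[r] = 0.754141, running G = 3.266641
t=3: π = [0.1494, 0.1428, 0.1973, 0.1428, 0.2249, 0.1428], E[r] = 1.5393, γ^t·E[r] = 0.527982, running G = 3.794623
t=4: π = [0.1497, 0.1429, 0.1972, 0.1429, 0.2245, 0.1429], E[r] = 1.5375, γ^t·E[r] = 0.369155, running G = 4.163778
t=5: π = [0.1497, 0.1429, 0.1973, 0.1429, 0.2245, 0.1429], E[r] = 1.5375, γ^t·E[r] = 0.258400, running G = 4.422178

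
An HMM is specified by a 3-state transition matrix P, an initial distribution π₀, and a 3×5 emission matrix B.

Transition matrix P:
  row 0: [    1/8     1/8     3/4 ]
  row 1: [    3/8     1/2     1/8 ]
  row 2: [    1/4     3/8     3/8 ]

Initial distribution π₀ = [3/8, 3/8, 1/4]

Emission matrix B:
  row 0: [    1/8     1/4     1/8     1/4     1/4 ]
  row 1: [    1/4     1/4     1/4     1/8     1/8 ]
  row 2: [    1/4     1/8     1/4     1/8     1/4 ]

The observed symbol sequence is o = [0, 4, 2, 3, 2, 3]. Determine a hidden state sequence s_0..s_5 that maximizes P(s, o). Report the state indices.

path = [1, 0, 2, 0, 2, 0]

t=0: δ = [4.688e-02, 9.375e-02, 6.250e-02]  (obs o_0=0)
t=1: δ = [8.789e-03, 5.859e-03, 8.789e-03]  ψ = [1, 1, 0]  (obs o_1=4)
t=2: δ = [2.747e-04, 8.240e-04, 1.648e-03]  ψ = [1, 2, 0]  (obs o_2=2)
t=3: δ = [1.030e-04, 7.725e-05, 7.725e-05]  ψ = [2, 2, 2]  (obs o_3=3)
t=4: δ = [3.621e-06, 9.656e-06, 1.931e-05]  ψ = [1, 1, 0]  (obs o_4=2)
t=5: δ = [1.207e-06, 9.052e-07, 9.052e-07]  ψ = [2, 2, 2]  (obs o_5=3)
backtrack: best end state = 0; path = [1, 0, 2, 0, 2, 0]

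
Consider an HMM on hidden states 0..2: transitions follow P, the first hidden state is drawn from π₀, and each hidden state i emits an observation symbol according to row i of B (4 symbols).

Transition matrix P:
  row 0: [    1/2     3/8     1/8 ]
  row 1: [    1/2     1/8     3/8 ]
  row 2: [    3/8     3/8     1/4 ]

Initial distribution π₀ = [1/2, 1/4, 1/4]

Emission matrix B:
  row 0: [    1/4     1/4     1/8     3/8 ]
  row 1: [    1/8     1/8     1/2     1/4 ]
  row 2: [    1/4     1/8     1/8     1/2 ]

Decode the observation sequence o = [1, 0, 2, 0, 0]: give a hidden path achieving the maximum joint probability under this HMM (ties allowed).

t=0: δ = [1.250e-01, 3.125e-02, 3.125e-02]  (obs o_0=1)
t=1: δ = [1.562e-02, 5.859e-03, 3.906e-03]  ψ = [0, 0, 0]  (obs o_1=0)
t=2: δ = [9.766e-04, 2.930e-03, 2.747e-04]  ψ = [0, 0, 1]  (obs o_2=2)
t=3: δ = [3.662e-04, 4.578e-05, 2.747e-04]  ψ = [1, 0, 1]  (obs o_3=0)
t=4: δ = [4.578e-05, 1.717e-05, 1.717e-05]  ψ = [0, 0, 2]  (obs o_4=0)
backtrack: best end state = 0; path = [0, 0, 1, 0, 0]

path = [0, 0, 1, 0, 0]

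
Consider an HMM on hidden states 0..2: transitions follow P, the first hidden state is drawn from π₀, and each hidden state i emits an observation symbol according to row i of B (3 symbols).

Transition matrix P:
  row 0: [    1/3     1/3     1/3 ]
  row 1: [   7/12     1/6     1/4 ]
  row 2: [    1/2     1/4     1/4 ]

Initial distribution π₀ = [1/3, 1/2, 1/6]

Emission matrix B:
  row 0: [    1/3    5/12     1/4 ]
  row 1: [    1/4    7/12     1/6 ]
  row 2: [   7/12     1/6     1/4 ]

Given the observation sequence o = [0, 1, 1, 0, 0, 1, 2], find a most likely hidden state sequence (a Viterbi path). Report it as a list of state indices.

path = [0, 1, 0, 2, 0, 1, 0]

t=0: δ = [1.111e-01, 1.250e-01, 9.722e-02]  (obs o_0=0)
t=1: δ = [3.038e-02, 2.160e-02, 6.173e-03]  ψ = [1, 0, 0]  (obs o_1=1)
t=2: δ = [5.251e-03, 5.908e-03, 1.688e-03]  ψ = [1, 0, 0]  (obs o_2=1)
t=3: δ = [1.149e-03, 4.376e-04, 1.021e-03]  ψ = [1, 0, 0]  (obs o_3=0)
t=4: δ = [1.702e-04, 9.573e-05, 2.234e-04]  ψ = [2, 0, 0]  (obs o_4=0)
t=5: δ = [4.653e-05, 3.309e-05, 9.454e-06]  ψ = [2, 0, 0]  (obs o_5=1)
t=6: δ = [4.826e-06, 2.585e-06, 3.878e-06]  ψ = [1, 0, 0]  (obs o_6=2)
backtrack: best end state = 0; path = [0, 1, 0, 2, 0, 1, 0]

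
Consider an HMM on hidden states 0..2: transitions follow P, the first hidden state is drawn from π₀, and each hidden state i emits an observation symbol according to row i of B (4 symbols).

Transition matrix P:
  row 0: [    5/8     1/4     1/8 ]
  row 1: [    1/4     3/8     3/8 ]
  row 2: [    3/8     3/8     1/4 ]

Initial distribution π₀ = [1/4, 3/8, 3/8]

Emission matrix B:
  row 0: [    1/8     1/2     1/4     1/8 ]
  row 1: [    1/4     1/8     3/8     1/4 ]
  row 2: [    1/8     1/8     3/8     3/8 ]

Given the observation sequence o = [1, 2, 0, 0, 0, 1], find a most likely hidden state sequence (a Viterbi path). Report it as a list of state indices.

t=0: δ = [1.250e-01, 4.688e-02, 4.688e-02]  (obs o_0=1)
t=1: δ = [1.953e-02, 1.172e-02, 6.592e-03]  ψ = [0, 0, 1]  (obs o_1=2)
t=2: δ = [1.526e-03, 1.221e-03, 5.493e-04]  ψ = [0, 0, 1]  (obs o_2=0)
t=3: δ = [1.192e-04, 1.144e-04, 5.722e-05]  ψ = [0, 1, 1]  (obs o_3=0)
t=4: δ = [9.313e-06, 1.073e-05, 5.364e-06]  ψ = [0, 1, 1]  (obs o_4=0)
t=5: δ = [2.910e-06, 5.029e-07, 5.029e-07]  ψ = [0, 1, 1]  (obs o_5=1)
backtrack: best end state = 0; path = [0, 0, 0, 0, 0, 0]

path = [0, 0, 0, 0, 0, 0]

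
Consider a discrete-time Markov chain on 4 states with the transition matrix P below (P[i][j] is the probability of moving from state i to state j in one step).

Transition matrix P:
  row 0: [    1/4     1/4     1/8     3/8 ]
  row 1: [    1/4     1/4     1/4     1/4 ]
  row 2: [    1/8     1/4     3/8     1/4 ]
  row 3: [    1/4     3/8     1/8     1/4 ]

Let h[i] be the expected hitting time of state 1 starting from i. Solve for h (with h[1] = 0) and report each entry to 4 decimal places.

First-step conditioning: h[1] = 0; for i ≠ 1, h[i] = 1 + Σ_k P[i][k]·h[k].
  h[0] = 1 + 1/4·h[0] + 1/8·h[2] + 3/8·h[3]
  h[2] = 1 + 1/8·h[0] + 3/8·h[2] + 1/4·h[3]
  h[3] = 1 + 1/4·h[0] + 1/8·h[2] + 1/4·h[3]
Solving the 3×3 linear system over states ≠ 1 gives exactly h = [432/125, 0, 88/25, 384/125] (h[1] = 0 is the target).

h = [3.4560, 0.0000, 3.5200, 3.0720]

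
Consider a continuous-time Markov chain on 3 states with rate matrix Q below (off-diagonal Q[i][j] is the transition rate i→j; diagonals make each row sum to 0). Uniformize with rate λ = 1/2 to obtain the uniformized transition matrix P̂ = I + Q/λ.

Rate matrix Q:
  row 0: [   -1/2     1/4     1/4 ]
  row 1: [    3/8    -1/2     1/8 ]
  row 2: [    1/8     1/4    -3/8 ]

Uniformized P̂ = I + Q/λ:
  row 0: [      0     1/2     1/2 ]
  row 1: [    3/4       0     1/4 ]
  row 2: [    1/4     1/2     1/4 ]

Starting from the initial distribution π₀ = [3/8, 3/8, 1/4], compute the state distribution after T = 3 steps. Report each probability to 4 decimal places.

π = [0.3418, 0.3281, 0.3301]

t=0: π = [0.3750, 0.3750, 0.2500]
t=1: π = [0.3438, 0.3125, 0.3438]
t=2: π = [0.3203, 0.3438, 0.3359]
t=3: π = [0.3418, 0.3281, 0.3301]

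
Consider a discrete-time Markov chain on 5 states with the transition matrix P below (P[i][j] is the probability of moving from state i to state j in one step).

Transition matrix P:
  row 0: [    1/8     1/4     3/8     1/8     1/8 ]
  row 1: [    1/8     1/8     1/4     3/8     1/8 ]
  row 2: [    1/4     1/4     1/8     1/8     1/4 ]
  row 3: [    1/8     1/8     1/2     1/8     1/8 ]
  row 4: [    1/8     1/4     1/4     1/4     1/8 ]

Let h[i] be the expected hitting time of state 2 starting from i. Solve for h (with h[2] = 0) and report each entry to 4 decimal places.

h = [2.7925, 3.0189, 0.0000, 2.4151, 3.0943]

First-step conditioning: h[2] = 0; for i ≠ 2, h[i] = 1 + Σ_k P[i][k]·h[k].
  h[0] = 1 + 1/8·h[0] + 1/4·h[1] + 1/8·h[3] + 1/8·h[4]
  h[1] = 1 + 1/8·h[0] + 1/8·h[1] + 3/8·h[3] + 1/8·h[4]
  h[3] = 1 + 1/8·h[0] + 1/8·h[1] + 1/8·h[3] + 1/8·h[4]
  h[4] = 1 + 1/8·h[0] + 1/4·h[1] + 1/4·h[3] + 1/8·h[4]
Solving the 4×4 linear system over states ≠ 2 gives exactly h = [148/53, 160/53, 0, 128/53, 164/53] (h[2] = 0 is the target).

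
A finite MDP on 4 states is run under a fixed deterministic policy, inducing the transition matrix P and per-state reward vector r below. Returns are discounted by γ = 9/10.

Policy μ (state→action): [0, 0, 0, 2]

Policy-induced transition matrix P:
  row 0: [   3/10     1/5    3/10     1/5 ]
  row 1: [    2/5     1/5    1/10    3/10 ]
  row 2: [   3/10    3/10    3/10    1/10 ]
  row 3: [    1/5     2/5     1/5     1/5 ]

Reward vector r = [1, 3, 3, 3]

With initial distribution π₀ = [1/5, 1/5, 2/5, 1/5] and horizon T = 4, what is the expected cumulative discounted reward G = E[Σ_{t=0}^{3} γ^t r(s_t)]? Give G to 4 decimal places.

t=0: π = [0.2000, 0.2000, 0.4000, 0.2000], E[r] = 2.6000, γ^t·E[r] = 2.600000, running G = 2.600000
t=1: π = [0.3000, 0.2800, 0.2400, 0.1800], E[r] = 2.4000, γ^t·E[r] = 2.160000, running G = 4.760000
t=2: π = [0.3100, 0.2600, 0.2260, 0.2040], E[r] = 2.3800, γ^t·E[r] = 1.927800, running G = 6.687800
t=3: π = [0.3056, 0.2634, 0.2276, 0.2034], E[r] = 2.3888, γ^t·E[r] = 1.741435, running G = 8.429235

G = 8.4292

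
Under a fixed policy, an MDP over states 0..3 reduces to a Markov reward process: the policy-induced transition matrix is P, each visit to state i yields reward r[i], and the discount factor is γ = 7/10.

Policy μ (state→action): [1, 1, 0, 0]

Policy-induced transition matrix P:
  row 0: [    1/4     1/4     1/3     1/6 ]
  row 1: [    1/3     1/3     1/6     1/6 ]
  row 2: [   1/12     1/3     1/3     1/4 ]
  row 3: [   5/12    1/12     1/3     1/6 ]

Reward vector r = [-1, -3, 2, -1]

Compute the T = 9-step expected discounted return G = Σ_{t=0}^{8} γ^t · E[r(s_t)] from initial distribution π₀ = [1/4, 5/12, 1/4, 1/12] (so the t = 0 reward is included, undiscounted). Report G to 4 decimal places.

t=0: π = [0.2500, 0.4167, 0.2500, 0.0833], E[r] = -1.0833, γ^t·E[r] = -1.083333, running G = -1.083333
t=1: π = [0.2569, 0.2917, 0.2639, 0.1875], E[r] = -0.7917, γ^t·E[r] = -0.554167, running G = -1.637500
t=2: π = [0.2616, 0.2650, 0.2847, 0.1887], E[r] = -0.6759, γ^t·E[r] = -0.331204, running G = -1.968704
t=3: π = [0.2561, 0.2644, 0.2892, 0.1904], E[r] = -0.6613, γ^t·E[r] = -0.226814, running G = -2.195518
t=4: π = [0.2556, 0.2644, 0.2893, 0.1908], E[r] = -0.6610, γ^t·E[r] = -0.158700, running G = -2.354218
t=5: π = [0.2556, 0.2643, 0.2893, 0.1908], E[r] = -0.6609, γ^t·E[r] = -0.111075, running G = -2.465293
t=6: π = [0.2556, 0.2643, 0.2893, 0.1908], E[r] = -0.6609, γ^t·E[r] = -0.077748, running G = -2.543042
t=7: π = [0.2556, 0.2643, 0.2893, 0.1908], E[r] = -0.6608, γ^t·E[r] = -0.054424, running G = -2.597466
t=8: π = [0.2556, 0.2643, 0.2893, 0.1908], E[r] = -0.6608, γ^t·E[r] = -0.038097, running G = -2.635562

G = -2.6356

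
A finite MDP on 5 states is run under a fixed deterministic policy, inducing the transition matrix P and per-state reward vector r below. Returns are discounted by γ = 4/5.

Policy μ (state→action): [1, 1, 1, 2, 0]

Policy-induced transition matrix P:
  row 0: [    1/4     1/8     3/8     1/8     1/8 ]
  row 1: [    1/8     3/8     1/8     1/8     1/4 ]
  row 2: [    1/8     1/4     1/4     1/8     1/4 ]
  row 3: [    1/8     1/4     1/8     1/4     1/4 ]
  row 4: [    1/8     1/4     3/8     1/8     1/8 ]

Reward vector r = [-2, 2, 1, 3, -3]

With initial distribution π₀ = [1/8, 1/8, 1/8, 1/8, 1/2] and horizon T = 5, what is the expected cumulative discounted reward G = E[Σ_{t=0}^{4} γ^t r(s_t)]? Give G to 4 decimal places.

t=0: π = [0.1250, 0.1250, 0.1250, 0.1250, 0.5000], E[r] = -1.0000, γ^t·E[r] = -1.000000, running G = -1.000000
t=1: π = [0.1406, 0.2500, 0.2969, 0.1406, 0.1719], E[r] = 0.4219, γ^t·E[r] = 0.337500, running G = -0.662500
t=2: π = [0.1426, 0.2637, 0.2402, 0.1426, 0.2109], E[r] = 0.2773, γ^t·E[r] = 0.177500, running G = -0.485000
t=3: π = [0.1428, 0.2651, 0.2434, 0.1428, 0.2058], E[r] = 0.2991, γ^t·E[r] = 0.153125, running G = -0.331875
t=4: π = [0.1429, 0.2653, 0.2426, 0.1429, 0.2064], E[r] = 0.2968, γ^t·E[r] = 0.121550, running G = -0.210325

G = -0.2103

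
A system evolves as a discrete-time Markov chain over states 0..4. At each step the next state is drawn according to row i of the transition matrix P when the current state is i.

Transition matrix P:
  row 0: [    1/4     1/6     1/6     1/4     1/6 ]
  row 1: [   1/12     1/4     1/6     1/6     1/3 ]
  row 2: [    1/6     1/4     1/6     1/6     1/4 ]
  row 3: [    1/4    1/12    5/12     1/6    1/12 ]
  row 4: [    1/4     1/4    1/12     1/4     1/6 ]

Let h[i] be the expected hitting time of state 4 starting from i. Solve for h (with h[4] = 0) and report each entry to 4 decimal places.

h = [5.0350, 4.0887, 4.5083, 5.3735, 0.0000]

First-step conditioning: h[4] = 0; for i ≠ 4, h[i] = 1 + Σ_k P[i][k]·h[k].
  h[0] = 1 + 1/4·h[0] + 1/6·h[1] + 1/6·h[2] + 1/4·h[3]
  h[1] = 1 + 1/12·h[0] + 1/4·h[1] + 1/6·h[2] + 1/6·h[3]
  h[2] = 1 + 1/6·h[0] + 1/4·h[1] + 1/6·h[2] + 1/6·h[3]
  h[3] = 1 + 1/4·h[0] + 1/12·h[1] + 5/12·h[2] + 1/6·h[3]
Solving the 4×4 linear system over states ≠ 4 gives exactly h = [720/143, 16956/4147, 18696/4147, 22284/4147, 0] (h[4] = 0 is the target).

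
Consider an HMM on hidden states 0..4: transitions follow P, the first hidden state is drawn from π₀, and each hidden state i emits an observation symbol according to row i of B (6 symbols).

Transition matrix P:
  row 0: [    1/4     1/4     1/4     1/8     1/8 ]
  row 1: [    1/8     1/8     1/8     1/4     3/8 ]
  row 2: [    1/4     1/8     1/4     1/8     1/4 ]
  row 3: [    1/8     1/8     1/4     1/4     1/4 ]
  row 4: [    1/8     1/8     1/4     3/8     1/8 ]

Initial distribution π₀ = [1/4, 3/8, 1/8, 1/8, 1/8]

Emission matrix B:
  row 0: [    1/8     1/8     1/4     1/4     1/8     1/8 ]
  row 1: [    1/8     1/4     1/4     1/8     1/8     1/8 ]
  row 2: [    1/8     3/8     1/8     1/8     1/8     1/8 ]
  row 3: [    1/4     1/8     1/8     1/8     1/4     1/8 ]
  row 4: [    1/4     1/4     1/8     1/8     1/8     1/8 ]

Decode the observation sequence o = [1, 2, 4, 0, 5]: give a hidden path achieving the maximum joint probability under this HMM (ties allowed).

t=0: δ = [3.125e-02, 9.375e-02, 4.688e-02, 1.562e-02, 3.125e-02]  (obs o_0=1)
t=1: δ = [2.930e-03, 2.930e-03, 1.465e-03, 2.930e-03, 4.395e-03]  ψ = [1, 1, 1, 1, 1]  (obs o_1=2)
t=2: δ = [9.155e-05, 9.155e-05, 1.373e-04, 4.120e-04, 1.373e-04]  ψ = [0, 0, 4, 4, 1]  (obs o_2=4)
t=3: δ = [6.437e-06, 6.437e-06, 1.287e-05, 2.575e-05, 2.575e-05]  ψ = [3, 3, 3, 3, 3]  (obs o_3=0)
t=4: δ = [4.023e-07, 4.023e-07, 8.047e-07, 1.207e-06, 8.047e-07]  ψ = [2, 3, 3, 4, 3]  (obs o_4=5)
backtrack: best end state = 3; path = [1, 4, 3, 4, 3]

path = [1, 4, 3, 4, 3]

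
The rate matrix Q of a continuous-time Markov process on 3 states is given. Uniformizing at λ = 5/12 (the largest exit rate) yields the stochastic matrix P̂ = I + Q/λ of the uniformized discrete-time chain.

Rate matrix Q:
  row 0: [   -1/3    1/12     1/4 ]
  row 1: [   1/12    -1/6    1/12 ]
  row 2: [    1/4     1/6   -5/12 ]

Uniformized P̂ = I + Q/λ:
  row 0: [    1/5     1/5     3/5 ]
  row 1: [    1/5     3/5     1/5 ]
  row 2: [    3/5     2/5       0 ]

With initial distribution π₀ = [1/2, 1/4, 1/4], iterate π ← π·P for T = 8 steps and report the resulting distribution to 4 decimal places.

t=0: π = [0.5000, 0.2500, 0.2500]
t=1: π = [0.3000, 0.3500, 0.3500]
t=2: π = [0.3400, 0.4100, 0.2500]
t=3: π = [0.3000, 0.4140, 0.2860]
t=4: π = [0.3144, 0.4228, 0.2628]
t=5: π = [0.3051, 0.4217, 0.2732]
t=6: π = [0.3093, 0.4233, 0.2674]
t=7: π = [0.3070, 0.4228, 0.2702]
t=8: π = [0.3081, 0.4232, 0.2687]

π = [0.3081, 0.4232, 0.2687]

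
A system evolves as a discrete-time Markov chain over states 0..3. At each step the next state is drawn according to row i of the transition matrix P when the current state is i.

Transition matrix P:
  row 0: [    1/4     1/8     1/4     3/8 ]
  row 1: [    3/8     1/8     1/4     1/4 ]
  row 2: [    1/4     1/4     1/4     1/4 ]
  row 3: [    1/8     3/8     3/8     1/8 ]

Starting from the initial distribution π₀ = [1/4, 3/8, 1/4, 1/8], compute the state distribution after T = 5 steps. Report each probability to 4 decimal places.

π = [0.2466, 0.2226, 0.2812, 0.2496]

t=0: π = [0.2500, 0.3750, 0.2500, 0.1250]
t=1: π = [0.2813, 0.1875, 0.2656, 0.2656]
t=2: π = [0.2402, 0.2246, 0.2832, 0.2520]
t=3: π = [0.2466, 0.2234, 0.2815, 0.2485]
t=4: π = [0.2469, 0.2223, 0.2811, 0.2498]
t=5: π = [0.2466, 0.2226, 0.2812, 0.2496]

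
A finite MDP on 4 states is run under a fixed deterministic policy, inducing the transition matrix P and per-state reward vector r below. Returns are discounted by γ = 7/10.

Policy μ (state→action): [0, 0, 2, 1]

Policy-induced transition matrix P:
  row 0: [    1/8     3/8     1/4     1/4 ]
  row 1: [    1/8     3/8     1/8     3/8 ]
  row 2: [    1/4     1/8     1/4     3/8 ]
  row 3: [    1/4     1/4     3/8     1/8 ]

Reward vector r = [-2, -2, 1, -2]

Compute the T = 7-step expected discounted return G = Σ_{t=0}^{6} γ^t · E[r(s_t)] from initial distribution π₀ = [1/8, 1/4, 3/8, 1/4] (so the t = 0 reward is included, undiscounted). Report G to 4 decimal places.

G = -3.4391

t=0: π = [0.1250, 0.2500, 0.3750, 0.2500], E[r] = -0.8750, γ^t·E[r] = -0.875000, running G = -0.875000
t=1: π = [0.2031, 0.2500, 0.2500, 0.2969], E[r] = -1.2500, γ^t·E[r] = -0.875000, running G = -1.750000
t=2: π = [0.1934, 0.2754, 0.2559, 0.2754], E[r] = -1.2324, γ^t·E[r] = -0.603887, running G = -2.353887
t=3: π = [0.1914, 0.2766, 0.2500, 0.2820], E[r] = -1.2500, γ^t·E[r] = -0.428750, running G = -2.782637
t=4: π = [0.1915, 0.2773, 0.2507, 0.2806], E[r] = -1.2480, γ^t·E[r] = -0.299641, running G = -3.082278
t=5: π = [0.1914, 0.2773, 0.2504, 0.2809], E[r] = -1.2488, γ^t·E[r] = -0.209878, running G = -3.292156
t=6: π = [0.1914, 0.2773, 0.2505, 0.2808], E[r] = -1.2486, γ^t·E[r] = -0.146900, running G = -3.439056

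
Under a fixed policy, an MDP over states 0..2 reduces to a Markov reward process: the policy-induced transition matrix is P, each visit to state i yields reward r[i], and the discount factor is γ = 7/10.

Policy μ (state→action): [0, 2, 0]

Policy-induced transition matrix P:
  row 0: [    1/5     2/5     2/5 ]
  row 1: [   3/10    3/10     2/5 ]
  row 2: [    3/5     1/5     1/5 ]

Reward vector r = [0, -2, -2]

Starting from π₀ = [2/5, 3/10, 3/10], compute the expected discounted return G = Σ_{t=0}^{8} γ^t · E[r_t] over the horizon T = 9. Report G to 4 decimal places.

t=0: π = [0.4000, 0.3000, 0.3000], E[r] = -1.2000, γ^t·E[r] = -1.200000, running G = -1.200000
t=1: π = [0.3500, 0.3100, 0.3400], E[r] = -1.3000, γ^t·E[r] = -0.910000, running G = -2.110000
t=2: π = [0.3670, 0.3010, 0.3320], E[r] = -1.2660, γ^t·E[r] = -0.620340, running G = -2.730340
t=3: π = [0.3629, 0.3035, 0.3336], E[r] = -1.2742, γ^t·E[r] = -0.437051, running G = -3.167391
t=4: π = [0.3638, 0.3029, 0.3333], E[r] = -1.2724, γ^t·E[r] = -0.305508, running G = -3.472899
t=5: π = [0.3636, 0.3031, 0.3333], E[r] = -1.2728, γ^t·E[r] = -0.213918, running G = -3.686816
t=6: π = [0.3636, 0.3030, 0.3333], E[r] = -1.2727, γ^t·E[r] = -0.149734, running G = -3.836550
t=7: π = [0.3636, 0.3030, 0.3333], E[r] = -1.2727, γ^t·E[r] = -0.104815, running G = -3.941365
t=8: π = [0.3636, 0.3030, 0.3333], E[r] = -1.2727, γ^t·E[r] = -0.073370, running G = -4.014735

G = -4.0147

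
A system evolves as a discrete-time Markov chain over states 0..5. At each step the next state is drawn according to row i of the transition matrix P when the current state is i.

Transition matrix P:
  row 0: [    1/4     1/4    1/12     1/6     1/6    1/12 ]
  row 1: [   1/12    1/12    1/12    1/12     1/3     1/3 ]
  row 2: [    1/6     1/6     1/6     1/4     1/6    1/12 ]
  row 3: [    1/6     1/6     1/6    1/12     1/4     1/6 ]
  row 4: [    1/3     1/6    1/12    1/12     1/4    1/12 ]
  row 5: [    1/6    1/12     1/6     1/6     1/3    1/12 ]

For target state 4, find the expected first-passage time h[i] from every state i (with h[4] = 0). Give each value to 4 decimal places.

First-step conditioning: h[4] = 0; for i ≠ 4, h[i] = 1 + Σ_k P[i][k]·h[k].
  h[0] = 1 + 1/4·h[0] + 1/4·h[1] + 1/12·h[2] + 1/6·h[3] + 1/12·h[5]
  h[1] = 1 + 1/12·h[0] + 1/12·h[1] + 1/12·h[2] + 1/12·h[3] + 1/3·h[5]
  h[2] = 1 + 1/6·h[0] + 1/6·h[1] + 1/6·h[2] + 1/4·h[3] + 1/12·h[5]
  h[3] = 1 + 1/6·h[0] + 1/6·h[1] + 1/6·h[2] + 1/12·h[3] + 1/6·h[5]
  h[5] = 1 + 1/6·h[0] + 1/12·h[1] + 1/6·h[2] + 1/6·h[3] + 1/12·h[5]
Solving the 5×5 linear system over states ≠ 4 gives exactly h = [147414/34141, 122772/34141, 148662/34141, 136500/34141, 0, 127056/34141] (h[4] = 0 is the target).

h = [4.3178, 3.5960, 4.3544, 3.9981, 0.0000, 3.7215]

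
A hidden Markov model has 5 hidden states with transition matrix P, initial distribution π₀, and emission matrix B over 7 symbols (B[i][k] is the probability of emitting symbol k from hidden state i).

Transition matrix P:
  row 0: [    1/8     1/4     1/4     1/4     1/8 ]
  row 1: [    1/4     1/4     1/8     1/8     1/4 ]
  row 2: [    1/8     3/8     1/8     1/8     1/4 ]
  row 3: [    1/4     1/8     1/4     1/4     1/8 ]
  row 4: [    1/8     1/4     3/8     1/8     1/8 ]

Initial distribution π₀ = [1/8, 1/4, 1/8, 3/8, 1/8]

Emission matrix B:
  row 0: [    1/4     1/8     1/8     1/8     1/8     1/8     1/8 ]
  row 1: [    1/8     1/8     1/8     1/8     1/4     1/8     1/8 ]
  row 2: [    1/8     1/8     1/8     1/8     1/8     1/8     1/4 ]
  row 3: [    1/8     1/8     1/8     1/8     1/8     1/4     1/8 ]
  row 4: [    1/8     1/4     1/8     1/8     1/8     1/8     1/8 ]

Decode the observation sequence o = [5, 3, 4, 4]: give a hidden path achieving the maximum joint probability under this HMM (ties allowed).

path = [3, 2, 1, 1]

t=0: δ = [1.562e-02, 3.125e-02, 1.562e-02, 9.375e-02, 1.562e-02]  (obs o_0=5)
t=1: δ = [2.930e-03, 1.465e-03, 2.930e-03, 2.930e-03, 1.465e-03]  ψ = [3, 3, 3, 3, 3]  (obs o_1=3)
t=2: δ = [9.155e-05, 2.747e-04, 9.155e-05, 9.155e-05, 9.155e-05]  ψ = [3, 2, 0, 0, 2]  (obs o_2=4)
t=3: δ = [8.583e-06, 1.717e-05, 4.292e-06, 4.292e-06, 8.583e-06]  ψ = [1, 1, 1, 1, 1]  (obs o_3=4)
backtrack: best end state = 1; path = [3, 2, 1, 1]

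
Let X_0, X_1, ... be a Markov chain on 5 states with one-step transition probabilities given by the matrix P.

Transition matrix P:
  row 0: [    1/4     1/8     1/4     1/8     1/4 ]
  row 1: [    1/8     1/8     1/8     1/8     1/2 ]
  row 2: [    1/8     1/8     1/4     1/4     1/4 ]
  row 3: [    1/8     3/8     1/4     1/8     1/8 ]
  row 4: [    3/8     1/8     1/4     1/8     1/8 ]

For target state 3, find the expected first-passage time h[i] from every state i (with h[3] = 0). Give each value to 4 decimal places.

First-step conditioning: h[3] = 0; for i ≠ 3, h[i] = 1 + Σ_k P[i][k]·h[k].
  h[0] = 1 + 1/4·h[0] + 1/8·h[1] + 1/4·h[2] + 1/4·h[4]
  h[1] = 1 + 1/8·h[0] + 1/8·h[1] + 1/8·h[2] + 1/2·h[4]
  h[2] = 1 + 1/8·h[0] + 1/8·h[1] + 1/4·h[2] + 1/4·h[4]
  h[4] = 1 + 3/8·h[0] + 1/8·h[1] + 1/4·h[2] + 1/8·h[4]
Solving the 4×4 linear system over states ≠ 3 gives exactly h = [512/79, 520/79, 448/79, 0, 512/79] (h[3] = 0 is the target).

h = [6.4810, 6.5823, 5.6709, 0.0000, 6.4810]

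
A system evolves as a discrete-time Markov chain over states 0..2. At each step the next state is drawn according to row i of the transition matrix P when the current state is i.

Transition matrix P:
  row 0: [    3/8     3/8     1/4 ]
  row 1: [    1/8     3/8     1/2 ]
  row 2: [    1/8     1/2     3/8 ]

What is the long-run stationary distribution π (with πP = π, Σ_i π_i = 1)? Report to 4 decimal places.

π = [0.1667, 0.4259, 0.4074]

Balance equations π_j = Σ_i π_i·P[i][j]:
  π_0 = 3/8·π_0 + 1/8·π_1 + 1/8·π_2
  π_1 = 3/8·π_0 + 3/8·π_1 + 1/2·π_2
  normalize: π_0 + π_1 + π_2 = 1
Solving the linear system gives exactly π = [1/6, 23/54, 11/27].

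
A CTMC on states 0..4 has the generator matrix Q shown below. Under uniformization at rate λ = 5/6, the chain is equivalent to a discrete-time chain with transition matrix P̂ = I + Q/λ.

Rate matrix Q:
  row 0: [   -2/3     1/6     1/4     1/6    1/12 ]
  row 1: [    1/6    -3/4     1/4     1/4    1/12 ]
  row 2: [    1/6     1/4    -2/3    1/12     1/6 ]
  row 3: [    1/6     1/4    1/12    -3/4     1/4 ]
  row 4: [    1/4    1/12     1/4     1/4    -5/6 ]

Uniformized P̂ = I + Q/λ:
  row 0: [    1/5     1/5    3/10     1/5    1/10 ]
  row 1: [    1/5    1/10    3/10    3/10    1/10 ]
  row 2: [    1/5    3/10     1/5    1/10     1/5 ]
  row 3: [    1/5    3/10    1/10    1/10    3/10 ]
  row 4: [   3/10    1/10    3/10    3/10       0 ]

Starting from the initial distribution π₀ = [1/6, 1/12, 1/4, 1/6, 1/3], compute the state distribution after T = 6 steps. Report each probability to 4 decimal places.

π = [0.2147, 0.2076, 0.2377, 0.1924, 0.1476]

t=0: π = [0.1667, 0.0833, 0.2500, 0.1667, 0.3333]
t=1: π = [0.2333, 0.2000, 0.2417, 0.2000, 0.1250]
t=2: π = [0.2125, 0.2117, 0.2358, 0.1883, 0.1517]
t=3: π = [0.2152, 0.2061, 0.2388, 0.1939, 0.1461]
t=4: π = [0.2146, 0.2081, 0.2373, 0.1920, 0.1481]
t=5: π = [0.2148, 0.2073, 0.2379, 0.1927, 0.1473]
t=6: π = [0.2147, 0.2076, 0.2377, 0.1924, 0.1476]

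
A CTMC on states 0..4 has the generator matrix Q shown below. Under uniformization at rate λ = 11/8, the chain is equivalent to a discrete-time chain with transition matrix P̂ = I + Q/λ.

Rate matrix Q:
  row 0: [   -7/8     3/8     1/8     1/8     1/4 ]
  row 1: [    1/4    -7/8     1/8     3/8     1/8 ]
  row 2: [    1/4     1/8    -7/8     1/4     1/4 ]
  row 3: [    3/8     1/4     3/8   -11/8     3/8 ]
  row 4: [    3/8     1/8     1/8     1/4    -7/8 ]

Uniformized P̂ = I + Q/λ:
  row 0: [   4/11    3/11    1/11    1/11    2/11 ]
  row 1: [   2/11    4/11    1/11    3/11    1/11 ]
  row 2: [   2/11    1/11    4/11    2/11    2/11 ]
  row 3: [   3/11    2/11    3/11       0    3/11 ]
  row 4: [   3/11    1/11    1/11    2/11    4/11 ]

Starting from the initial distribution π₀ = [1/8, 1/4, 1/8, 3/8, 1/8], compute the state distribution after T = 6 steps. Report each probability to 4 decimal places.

π = [0.2628, 0.2094, 0.1625, 0.1497, 0.2156]

t=0: π = [0.1250, 0.2500, 0.1250, 0.3750, 0.1250]
t=1: π = [0.2500, 0.2159, 0.1932, 0.1250, 0.2159]
t=2: π = [0.2583, 0.2066, 0.1663, 0.1560, 0.2128]
t=3: π = [0.2623, 0.2084, 0.1646, 0.1488, 0.2159]
t=4: π = [0.2627, 0.2090, 0.1629, 0.1499, 0.2157]
t=5: π = [0.2628, 0.2093, 0.1626, 0.1497, 0.2157]
t=6: π = [0.2628, 0.2094, 0.1625, 0.1497, 0.2156]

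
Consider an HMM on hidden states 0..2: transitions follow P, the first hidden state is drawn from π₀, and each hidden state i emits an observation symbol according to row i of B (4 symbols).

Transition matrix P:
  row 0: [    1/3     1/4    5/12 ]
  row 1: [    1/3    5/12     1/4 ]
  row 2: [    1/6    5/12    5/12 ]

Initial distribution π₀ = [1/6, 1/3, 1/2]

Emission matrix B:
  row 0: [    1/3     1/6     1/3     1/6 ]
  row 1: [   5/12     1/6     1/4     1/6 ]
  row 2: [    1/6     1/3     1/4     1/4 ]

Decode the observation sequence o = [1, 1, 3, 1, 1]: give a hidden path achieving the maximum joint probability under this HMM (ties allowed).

t=0: δ = [2.778e-02, 5.556e-02, 1.667e-01]  (obs o_0=1)
t=1: δ = [4.630e-03, 1.157e-02, 2.315e-02]  ψ = [2, 2, 2]  (obs o_1=1)
t=2: δ = [6.430e-04, 1.608e-03, 2.411e-03]  ψ = [1, 2, 2]  (obs o_2=3)
t=3: δ = [8.931e-05, 1.674e-04, 3.349e-04]  ψ = [1, 2, 2]  (obs o_3=1)
t=4: δ = [9.303e-06, 2.326e-05, 4.651e-05]  ψ = [1, 2, 2]  (obs o_4=1)
backtrack: best end state = 2; path = [2, 2, 2, 2, 2]

path = [2, 2, 2, 2, 2]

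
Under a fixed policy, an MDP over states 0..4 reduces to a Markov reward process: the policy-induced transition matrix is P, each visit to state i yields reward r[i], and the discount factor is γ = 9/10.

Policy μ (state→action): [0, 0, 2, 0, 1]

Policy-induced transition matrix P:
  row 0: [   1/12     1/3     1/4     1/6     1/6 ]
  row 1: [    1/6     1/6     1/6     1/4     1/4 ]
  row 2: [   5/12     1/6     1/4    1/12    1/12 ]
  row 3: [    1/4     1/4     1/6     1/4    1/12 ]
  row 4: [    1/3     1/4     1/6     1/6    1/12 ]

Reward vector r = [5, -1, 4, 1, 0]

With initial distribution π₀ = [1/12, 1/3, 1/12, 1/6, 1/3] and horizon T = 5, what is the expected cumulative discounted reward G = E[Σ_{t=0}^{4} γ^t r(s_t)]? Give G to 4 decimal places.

t=0: π = [0.0833, 0.3333, 0.0833, 0.1667, 0.3333], E[r] = 0.5833, γ^t·E[r] = 0.583333, running G = 0.583333
t=1: π = [0.2500, 0.2222, 0.1806, 0.2014, 0.1458], E[r] = 1.9514, γ^t·E[r] = 1.756250, running G = 2.339583
t=2: π = [0.2321, 0.2373, 0.2025, 0.1869, 0.1412], E[r] = 1.9201, γ^t·E[r] = 1.555313, running G = 3.894896
t=3: π = [0.2371, 0.2327, 0.2029, 0.1851, 0.1422], E[r] = 1.9494, γ^t·E[r] = 1.421086, running G = 5.315982
t=4: π = [0.2368, 0.2335, 0.2033, 0.1846, 0.1419], E[r] = 1.9483, γ^t·E[r] = 1.278247, running G = 6.594229

G = 6.5942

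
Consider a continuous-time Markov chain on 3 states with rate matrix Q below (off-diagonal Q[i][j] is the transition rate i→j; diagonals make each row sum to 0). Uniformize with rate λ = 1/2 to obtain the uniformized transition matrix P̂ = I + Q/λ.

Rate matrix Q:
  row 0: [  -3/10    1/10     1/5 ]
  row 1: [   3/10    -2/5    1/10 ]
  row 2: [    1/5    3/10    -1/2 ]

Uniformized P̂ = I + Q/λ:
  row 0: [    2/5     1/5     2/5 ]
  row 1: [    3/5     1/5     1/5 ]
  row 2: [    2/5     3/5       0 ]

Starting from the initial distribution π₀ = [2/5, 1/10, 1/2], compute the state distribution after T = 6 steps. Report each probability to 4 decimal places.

π = [0.4593, 0.2975, 0.2432]

t=0: π = [0.4000, 0.1000, 0.5000]
t=1: π = [0.4200, 0.4000, 0.1800]
t=2: π = [0.4800, 0.2720, 0.2480]
t=3: π = [0.4544, 0.2992, 0.2464]
t=4: π = [0.4598, 0.2986, 0.2416]
t=5: π = [0.4597, 0.2966, 0.2436]
t=6: π = [0.4593, 0.2975, 0.2432]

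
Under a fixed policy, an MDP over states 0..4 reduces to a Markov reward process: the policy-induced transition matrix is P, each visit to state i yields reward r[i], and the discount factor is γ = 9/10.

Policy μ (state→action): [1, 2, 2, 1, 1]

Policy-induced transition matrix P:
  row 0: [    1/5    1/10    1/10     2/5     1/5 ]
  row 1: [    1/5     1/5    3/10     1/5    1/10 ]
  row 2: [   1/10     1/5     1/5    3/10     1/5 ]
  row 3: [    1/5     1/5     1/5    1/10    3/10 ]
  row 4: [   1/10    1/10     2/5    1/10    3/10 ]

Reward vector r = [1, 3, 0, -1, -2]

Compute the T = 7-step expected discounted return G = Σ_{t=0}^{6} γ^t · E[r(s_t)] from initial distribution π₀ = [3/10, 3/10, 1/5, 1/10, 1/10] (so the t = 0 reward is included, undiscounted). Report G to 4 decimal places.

G = 0.8223

t=0: π = [0.3000, 0.3000, 0.2000, 0.1000, 0.1000], E[r] = 0.9000, γ^t·E[r] = 0.900000, running G = 0.900000
t=1: π = [0.1700, 0.1600, 0.2200, 0.2600, 0.1900], E[r] = 0.0100, γ^t·E[r] = 0.009000, running G = 0.909000
t=2: π = [0.1590, 0.1640, 0.2370, 0.2110, 0.2290], E[r] = -0.0180, γ^t·E[r] = -0.014580, running G = 0.894420
t=3: π = [0.1534, 0.1612, 0.2463, 0.2115, 0.2276], E[r] = -0.0297, γ^t·E[r] = -0.021651, running G = 0.872769
t=4: π = [0.1526, 0.1619, 0.2463, 0.2114, 0.2278], E[r] = -0.0287, γ^t·E[r] = -0.018810, running G = 0.853958
t=5: π = [0.1526, 0.1620, 0.2465, 0.2112, 0.2277], E[r] = -0.0282, γ^t·E[r] = -0.016664, running G = 0.837295
t=6: π = [0.1526, 0.1620, 0.2465, 0.2113, 0.2277], E[r] = -0.0282, γ^t·E[r] = -0.014981, running G = 0.822314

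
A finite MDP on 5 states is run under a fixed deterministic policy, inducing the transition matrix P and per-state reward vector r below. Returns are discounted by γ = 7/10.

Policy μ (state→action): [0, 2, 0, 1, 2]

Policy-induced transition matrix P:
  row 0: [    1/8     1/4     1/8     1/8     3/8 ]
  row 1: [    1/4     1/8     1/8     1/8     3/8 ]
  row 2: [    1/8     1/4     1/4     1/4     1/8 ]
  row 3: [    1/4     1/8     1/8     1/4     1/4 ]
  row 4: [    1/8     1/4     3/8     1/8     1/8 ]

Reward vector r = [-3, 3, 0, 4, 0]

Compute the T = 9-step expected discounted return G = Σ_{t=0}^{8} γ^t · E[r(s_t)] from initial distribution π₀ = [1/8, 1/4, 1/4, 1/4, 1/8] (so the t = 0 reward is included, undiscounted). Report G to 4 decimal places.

t=0: π = [0.1250, 0.2500, 0.2500, 0.2500, 0.1250], E[r] = 1.3750, γ^t·E[r] = 1.375000, running G = 1.375000
t=1: π = [0.1875, 0.1875, 0.1875, 0.1875, 0.2500], E[r] = 0.7500, γ^t·E[r] = 0.525000, running G = 1.900000
t=2: π = [0.1719, 0.2031, 0.2109, 0.1719, 0.2422], E[r] = 0.7813, γ^t·E[r] = 0.382813, running G = 2.282813
t=3: π = [0.1719, 0.2031, 0.2119, 0.1729, 0.2402], E[r] = 0.7852, γ^t·E[r] = 0.269309, running G = 2.552121
t=4: π = [0.1720, 0.2030, 0.2115, 0.1731, 0.2404], E[r] = 0.7854, γ^t·E[r] = 0.188575, running G = 2.740696
t=5: π = [0.1720, 0.2030, 0.2115, 0.1731, 0.2404], E[r] = 0.7852, γ^t·E[r] = 0.131977, running G = 2.872672
t=6: π = [0.1720, 0.2030, 0.2115, 0.1731, 0.2404], E[r] = 0.7853, γ^t·E[r] = 0.092385, running G = 2.965057
t=7: π = [0.1720, 0.2030, 0.2115, 0.1731, 0.2404], E[r] = 0.7853, γ^t·E[r] = 0.064669, running G = 3.029726
t=8: π = [0.1720, 0.2030, 0.2115, 0.1731, 0.2404], E[r] = 0.7853, γ^t·E[r] = 0.045268, running G = 3.074995

G = 3.0750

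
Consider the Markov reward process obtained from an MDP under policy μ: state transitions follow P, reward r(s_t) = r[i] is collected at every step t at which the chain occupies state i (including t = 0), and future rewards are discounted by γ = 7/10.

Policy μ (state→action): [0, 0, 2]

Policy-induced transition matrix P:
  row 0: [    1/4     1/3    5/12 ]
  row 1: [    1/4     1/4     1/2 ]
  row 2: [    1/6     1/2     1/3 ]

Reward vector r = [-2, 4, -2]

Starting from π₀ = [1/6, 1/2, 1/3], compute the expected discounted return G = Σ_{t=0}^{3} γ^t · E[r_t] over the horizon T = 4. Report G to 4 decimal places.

G = 1.2603

t=0: π = [0.1667, 0.5000, 0.3333], E[r] = 1.0000, γ^t·E[r] = 1.000000, running G = 1.000000
t=1: π = [0.2222, 0.3472, 0.4306], E[r] = 0.0833, γ^t·E[r] = 0.058333, running G = 1.058333
t=2: π = [0.2141, 0.3762, 0.4097], E[r] = 0.2569, γ^t·E[r] = 0.125903, running G = 1.184236
t=3: π = [0.2159, 0.3703, 0.4139], E[r] = 0.2216, γ^t·E[r] = 0.076024, running G = 1.260260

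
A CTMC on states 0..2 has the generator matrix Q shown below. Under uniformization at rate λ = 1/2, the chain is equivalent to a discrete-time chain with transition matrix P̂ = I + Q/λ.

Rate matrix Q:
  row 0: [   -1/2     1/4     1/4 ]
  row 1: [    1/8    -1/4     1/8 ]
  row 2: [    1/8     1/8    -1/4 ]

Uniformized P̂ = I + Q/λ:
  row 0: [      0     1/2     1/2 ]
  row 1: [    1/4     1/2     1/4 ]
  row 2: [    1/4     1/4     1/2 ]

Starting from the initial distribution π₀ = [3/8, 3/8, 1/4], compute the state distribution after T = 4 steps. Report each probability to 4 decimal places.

π = [0.2007, 0.3999, 0.3994]

t=0: π = [0.3750, 0.3750, 0.2500]
t=1: π = [0.1563, 0.4375, 0.4063]
t=2: π = [0.2109, 0.3984, 0.3906]
t=3: π = [0.1973, 0.4023, 0.4004]
t=4: π = [0.2007, 0.3999, 0.3994]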